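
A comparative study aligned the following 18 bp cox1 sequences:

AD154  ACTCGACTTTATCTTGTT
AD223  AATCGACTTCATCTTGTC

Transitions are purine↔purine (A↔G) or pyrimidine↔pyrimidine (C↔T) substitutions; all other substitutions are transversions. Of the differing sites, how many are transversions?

Differing sites — 2:C/A (Tv); 10:T/C (Ti); 18:T/C (Ti).
Of the 3 differences, 2 transitions and 1 transversion, so the answer is 1.

1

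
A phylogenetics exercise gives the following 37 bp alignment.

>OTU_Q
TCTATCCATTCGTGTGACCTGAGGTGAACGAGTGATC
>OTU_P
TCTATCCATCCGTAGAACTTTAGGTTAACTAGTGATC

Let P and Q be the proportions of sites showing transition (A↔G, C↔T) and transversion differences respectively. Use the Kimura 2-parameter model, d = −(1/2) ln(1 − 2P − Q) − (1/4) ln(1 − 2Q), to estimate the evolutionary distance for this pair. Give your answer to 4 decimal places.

The sequences differ at positions 10 (T/C, transition), 14 (G/A, transition), 15 (T/G, transversion), 16 (G/A, transition), 19 (C/T, transition), 21 (G/T, transversion), 26 (G/T, transversion), 30 (G/T, transversion).
Of the 8 differences, 4 transitions and 4 transversions over 37 sites: P = 4/37 = 0.108108, Q = 4/37 = 0.108108.
d = −0.5·ln(0.675676) − 0.25·ln(0.783784) = −0.5·(-0.392042) − 0.25·(-0.243622) = 0.2569.

0.2569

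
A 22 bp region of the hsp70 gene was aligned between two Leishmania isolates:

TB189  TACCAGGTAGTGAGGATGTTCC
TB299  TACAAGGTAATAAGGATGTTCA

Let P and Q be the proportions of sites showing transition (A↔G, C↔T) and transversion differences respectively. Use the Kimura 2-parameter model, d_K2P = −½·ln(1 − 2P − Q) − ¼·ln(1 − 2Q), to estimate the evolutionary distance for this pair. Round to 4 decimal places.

0.2094

Differing sites — 4:C/A (Tv); 10:G/A (Ti); 12:G/A (Ti); 22:C/A (Tv).
Of the 4 differences, 2 transitions and 2 transversions over 22 sites: P = 2/22 = 0.090909, Q = 2/22 = 0.090909.
d = −0.5·ln(0.727273) − 0.25·ln(0.818182) = −0.5·(-0.318453) − 0.25·(-0.200670) = 0.2094.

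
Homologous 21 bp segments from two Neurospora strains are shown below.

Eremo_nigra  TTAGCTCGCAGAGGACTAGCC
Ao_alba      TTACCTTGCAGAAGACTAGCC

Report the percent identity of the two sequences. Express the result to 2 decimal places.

85.71%

The sequences differ at positions 4 (G/C), 7 (C/T), 13 (G/A).
18 of the 21 sites match, so the percent identity is 18/21 × 100 = 85.71%.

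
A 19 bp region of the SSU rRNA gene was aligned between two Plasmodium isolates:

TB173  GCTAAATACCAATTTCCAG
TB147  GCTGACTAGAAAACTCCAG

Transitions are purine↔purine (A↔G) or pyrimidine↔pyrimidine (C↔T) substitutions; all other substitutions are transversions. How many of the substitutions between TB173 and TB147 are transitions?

Mismatches occur at site 4 (A↔G, transition), site 6 (A↔C, transversion), site 9 (C↔G, transversion), site 10 (C↔A, transversion), site 13 (T↔A, transversion), site 14 (T↔C, transition).
Of the 6 differences, 2 transitions and 4 transversions, so the answer is 2.

2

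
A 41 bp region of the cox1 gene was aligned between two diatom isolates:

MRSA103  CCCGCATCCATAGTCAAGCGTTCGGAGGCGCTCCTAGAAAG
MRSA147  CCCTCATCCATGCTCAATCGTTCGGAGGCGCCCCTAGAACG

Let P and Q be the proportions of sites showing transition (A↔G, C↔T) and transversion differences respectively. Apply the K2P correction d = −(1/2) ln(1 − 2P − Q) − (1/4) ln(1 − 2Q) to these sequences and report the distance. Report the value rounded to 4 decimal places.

Mismatches occur at site 4 (G→T, transversion), site 12 (A→G, transition), site 13 (G→C, transversion), site 18 (G→T, transversion), site 32 (T→C, transition), site 40 (A→C, transversion).
Of the 6 differences, 2 transitions and 4 transversions over 41 sites: P = 2/41 = 0.048780, Q = 4/41 = 0.097561.
d = −0.5·ln(0.804879) − 0.25·ln(0.804878) = −0.5·(-0.217063) − 0.25·(-0.217065) = 0.1628.

0.1628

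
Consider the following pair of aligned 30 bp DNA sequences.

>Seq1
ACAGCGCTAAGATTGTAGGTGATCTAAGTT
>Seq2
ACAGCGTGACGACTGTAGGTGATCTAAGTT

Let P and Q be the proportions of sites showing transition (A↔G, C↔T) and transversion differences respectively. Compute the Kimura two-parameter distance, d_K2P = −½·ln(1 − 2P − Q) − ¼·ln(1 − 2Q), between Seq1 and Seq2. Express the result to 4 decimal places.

0.1473

Mismatches occur at site 7 (C→T, transition), site 8 (T→G, transversion), site 10 (A→C, transversion), site 13 (T→C, transition).
Of the 4 differences, 2 transitions and 2 transversions over 30 sites: P = 2/30 = 0.066667, Q = 2/30 = 0.066667.
d = −0.5·ln(0.799999) − 0.25·ln(0.866666) = −0.5·(-0.223145) − 0.25·(-0.143102) = 0.1473.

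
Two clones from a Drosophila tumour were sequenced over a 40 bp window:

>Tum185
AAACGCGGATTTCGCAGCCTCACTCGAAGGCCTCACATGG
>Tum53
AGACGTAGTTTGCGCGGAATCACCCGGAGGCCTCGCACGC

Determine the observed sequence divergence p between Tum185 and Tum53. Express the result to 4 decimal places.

Mismatches occur at site 2 (A→G), site 6 (C→T), site 7 (G→A), site 9 (A→T), site 12 (T→G), site 16 (A→G), site 18 (C→A), site 19 (C→A), site 24 (T→C), site 27 (A→G), site 35 (A→G), site 38 (T→C), site 40 (G→C).
There are 13 differences over 40 sites, so p = 13/40 = 0.3250.

0.3250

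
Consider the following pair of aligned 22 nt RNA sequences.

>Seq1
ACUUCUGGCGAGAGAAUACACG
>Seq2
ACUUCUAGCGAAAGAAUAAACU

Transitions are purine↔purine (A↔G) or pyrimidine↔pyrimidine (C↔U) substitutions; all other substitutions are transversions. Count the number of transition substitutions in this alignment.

Differing sites — 7:G/A (Ti); 12:G/A (Ti); 19:C/A (Tv); 22:G/U (Tv).
Of the 4 differences, 2 transitions and 2 transversions, so the answer is 2.

2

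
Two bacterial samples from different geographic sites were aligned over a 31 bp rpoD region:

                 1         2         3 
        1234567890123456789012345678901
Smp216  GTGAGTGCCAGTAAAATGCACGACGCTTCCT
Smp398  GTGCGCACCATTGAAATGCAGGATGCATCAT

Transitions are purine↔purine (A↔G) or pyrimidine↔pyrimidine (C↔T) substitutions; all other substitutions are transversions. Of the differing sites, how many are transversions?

Mismatches occur at site 4 (A→C, transversion), site 6 (T→C, transition), site 7 (G→A, transition), site 11 (G→T, transversion), site 13 (A→G, transition), site 21 (C→G, transversion), site 24 (C→T, transition), site 27 (T→A, transversion), site 30 (C→A, transversion).
Of the 9 differences, 4 transitions and 5 transversions, so the answer is 5.

5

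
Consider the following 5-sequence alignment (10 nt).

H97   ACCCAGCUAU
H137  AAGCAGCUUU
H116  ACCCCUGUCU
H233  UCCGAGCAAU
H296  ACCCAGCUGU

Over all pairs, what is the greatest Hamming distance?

7

Pairwise Hamming distances:
  H97 vs H137: 3
  H97 vs H116: 4
  H97 vs H233: 3
  H97 vs H296: 1
  H137 vs H116: 6
  H137 vs H233: 6
  H137 vs H296: 3
  H116 vs H233: 7
  H116 vs H296: 4
  H233 vs H296: 4
The largest is 7, between H116 and H233.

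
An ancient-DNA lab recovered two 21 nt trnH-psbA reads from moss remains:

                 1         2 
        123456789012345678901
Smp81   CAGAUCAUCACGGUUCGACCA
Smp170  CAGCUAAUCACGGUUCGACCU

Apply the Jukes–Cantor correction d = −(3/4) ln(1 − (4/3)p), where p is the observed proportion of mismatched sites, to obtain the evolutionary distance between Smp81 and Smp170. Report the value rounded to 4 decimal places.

Mismatches occur at site 4 (A↔C), site 6 (C↔A), site 21 (A↔U).
p = 3/21 = 0.142857.
d = −0.75 · ln(1 − (4/3)·0.142857) = −0.75 · ln(0.809524) = −0.75 · (-0.211309) = 0.1585.

0.1585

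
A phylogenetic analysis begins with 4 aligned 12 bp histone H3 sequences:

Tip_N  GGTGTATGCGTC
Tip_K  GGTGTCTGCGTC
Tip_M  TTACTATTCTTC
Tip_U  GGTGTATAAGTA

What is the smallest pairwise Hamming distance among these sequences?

1

Pairwise Hamming distances:
  Tip_N vs Tip_K: 1
  Tip_N vs Tip_M: 6
  Tip_N vs Tip_U: 3
  Tip_K vs Tip_M: 7
  Tip_K vs Tip_U: 4
  Tip_M vs Tip_U: 8
The smallest is 1, between Tip_N and Tip_K.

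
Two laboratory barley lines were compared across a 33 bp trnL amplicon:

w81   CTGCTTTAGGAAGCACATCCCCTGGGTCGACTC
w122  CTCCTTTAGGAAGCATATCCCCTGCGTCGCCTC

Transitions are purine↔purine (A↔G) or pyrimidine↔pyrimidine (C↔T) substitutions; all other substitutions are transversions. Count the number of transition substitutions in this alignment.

1

The sequences differ at positions 3 (G/C, transversion), 16 (C/T, transition), 25 (G/C, transversion), 30 (A/C, transversion).
Of the 4 differences, 1 transition and 3 transversions, so the answer is 1.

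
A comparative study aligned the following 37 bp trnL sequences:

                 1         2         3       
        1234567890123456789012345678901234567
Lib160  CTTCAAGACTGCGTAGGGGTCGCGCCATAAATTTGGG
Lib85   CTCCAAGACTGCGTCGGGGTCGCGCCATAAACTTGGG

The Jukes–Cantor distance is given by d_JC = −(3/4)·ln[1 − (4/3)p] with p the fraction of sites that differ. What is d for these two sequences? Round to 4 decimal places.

0.0858

The sequences differ at positions 3 (T/C), 15 (A/C), 32 (T/C).
p = 3/37 = 0.081081.
d = −0.75 · ln(1 − (4/3)·0.081081) = −0.75 · ln(0.891892) = −0.75 · (-0.114410) = 0.0858.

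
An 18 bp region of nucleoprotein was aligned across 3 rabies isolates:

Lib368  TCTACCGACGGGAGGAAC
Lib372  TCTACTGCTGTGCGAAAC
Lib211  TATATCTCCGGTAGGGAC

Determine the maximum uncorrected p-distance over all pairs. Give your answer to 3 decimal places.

Pairwise Hamming distances:
  Lib368 vs Lib372: 6
  Lib368 vs Lib211: 6
  Lib372 vs Lib211: 10
The largest is 10 mismatches, between Lib372 and Lib211; p = 10/18 = 0.556.

0.556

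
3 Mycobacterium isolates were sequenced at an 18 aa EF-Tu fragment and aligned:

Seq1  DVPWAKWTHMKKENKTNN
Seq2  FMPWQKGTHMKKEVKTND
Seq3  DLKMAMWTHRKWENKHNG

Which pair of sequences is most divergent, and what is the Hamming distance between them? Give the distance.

Pairwise Hamming distances:
  Seq1 vs Seq2: 6
  Seq1 vs Seq3: 8
  Seq2 vs Seq3: 12
The largest is 12, between Seq2 and Seq3.

12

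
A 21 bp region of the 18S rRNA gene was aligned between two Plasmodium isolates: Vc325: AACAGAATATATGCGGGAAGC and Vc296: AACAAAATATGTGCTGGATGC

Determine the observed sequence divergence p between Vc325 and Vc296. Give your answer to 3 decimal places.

Mismatches occur at site 5 (G↔A), site 11 (A↔G), site 15 (G↔T), site 19 (A↔T).
There are 4 differences over 21 sites, so p = 4/21 = 0.190.

0.190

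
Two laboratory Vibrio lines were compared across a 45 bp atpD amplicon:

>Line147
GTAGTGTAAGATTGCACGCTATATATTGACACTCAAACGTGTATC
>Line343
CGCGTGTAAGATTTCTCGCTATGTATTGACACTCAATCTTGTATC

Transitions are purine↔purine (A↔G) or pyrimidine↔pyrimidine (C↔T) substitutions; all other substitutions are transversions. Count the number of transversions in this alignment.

The sequences differ at positions 1 (G/C, transversion), 2 (T/G, transversion), 3 (A/C, transversion), 14 (G/T, transversion), 16 (A/T, transversion), 23 (A/G, transition), 37 (A/T, transversion), 39 (G/T, transversion).
Of the 8 differences, 1 transition and 7 transversions, so the answer is 7.

7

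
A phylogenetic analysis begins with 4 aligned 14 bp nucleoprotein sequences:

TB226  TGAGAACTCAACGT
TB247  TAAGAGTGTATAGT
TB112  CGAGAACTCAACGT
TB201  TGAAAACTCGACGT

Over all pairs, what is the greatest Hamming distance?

Pairwise Hamming distances:
  TB226 vs TB247: 7
  TB226 vs TB112: 1
  TB226 vs TB201: 2
  TB247 vs TB112: 8
  TB247 vs TB201: 9
  TB112 vs TB201: 3
The largest is 9, between TB247 and TB201.

9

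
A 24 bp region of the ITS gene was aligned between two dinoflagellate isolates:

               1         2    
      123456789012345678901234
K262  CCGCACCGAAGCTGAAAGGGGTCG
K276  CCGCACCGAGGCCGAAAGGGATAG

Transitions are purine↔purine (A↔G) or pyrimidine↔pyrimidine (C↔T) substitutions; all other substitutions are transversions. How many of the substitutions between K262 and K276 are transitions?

3

Mismatches occur at site 10 (A↔G, transition), site 13 (T↔C, transition), site 21 (G↔A, transition), site 23 (C↔A, transversion).
Of the 4 differences, 3 transitions and 1 transversion, so the answer is 3.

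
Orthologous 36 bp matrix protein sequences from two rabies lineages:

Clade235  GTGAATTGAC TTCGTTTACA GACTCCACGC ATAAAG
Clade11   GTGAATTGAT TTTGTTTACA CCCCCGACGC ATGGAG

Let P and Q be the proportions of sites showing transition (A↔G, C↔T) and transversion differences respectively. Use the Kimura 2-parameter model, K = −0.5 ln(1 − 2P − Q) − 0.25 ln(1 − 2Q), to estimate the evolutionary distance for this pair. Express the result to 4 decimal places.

0.2696

The sequences differ at positions 10 (C/T, transition), 13 (C/T, transition), 21 (G/C, transversion), 22 (A/C, transversion), 24 (T/C, transition), 26 (C/G, transversion), 33 (A/G, transition), 34 (A/G, transition).
Of the 8 differences, 5 transitions and 3 transversions over 36 sites: P = 5/36 = 0.138889, Q = 3/36 = 0.083333.
d = −0.5·ln(0.638889) − 0.25·ln(0.833334) = −0.5·(-0.448025) − 0.25·(-0.182321) = 0.2696.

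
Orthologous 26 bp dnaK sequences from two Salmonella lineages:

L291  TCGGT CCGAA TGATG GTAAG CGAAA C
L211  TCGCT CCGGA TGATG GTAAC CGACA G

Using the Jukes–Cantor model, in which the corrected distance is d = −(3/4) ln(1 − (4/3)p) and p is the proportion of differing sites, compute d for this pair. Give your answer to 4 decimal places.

0.2222

Differing sites — 4:G/C; 9:A/G; 20:G/C; 24:A/C; 26:C/G.
p = 5/26 = 0.192308.
d = −0.75 · ln(1 − (4/3)·0.192308) = −0.75 · ln(0.743589) = −0.75 · (-0.296267) = 0.2222.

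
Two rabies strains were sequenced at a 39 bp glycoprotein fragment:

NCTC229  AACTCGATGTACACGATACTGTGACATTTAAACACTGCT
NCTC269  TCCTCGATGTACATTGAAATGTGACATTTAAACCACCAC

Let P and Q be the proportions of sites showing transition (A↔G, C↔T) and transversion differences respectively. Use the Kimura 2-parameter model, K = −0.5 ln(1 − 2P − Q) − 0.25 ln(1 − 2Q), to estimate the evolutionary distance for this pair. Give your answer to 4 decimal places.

0.4410

Differing sites — 1:A/T (Tv); 2:A/C (Tv); 14:C/T (Ti); 15:G/T (Tv); 16:A/G (Ti); 17:T/A (Tv); 19:C/A (Tv); 34:A/C (Tv); 35:C/A (Tv); 36:T/C (Ti); 37:G/C (Tv); 38:C/A (Tv); 39:T/C (Ti).
Of the 13 differences, 4 transitions and 9 transversions over 39 sites: P = 4/39 = 0.102564, Q = 9/39 = 0.230769.
d = −0.5·ln(0.564103) − 0.25·ln(0.538462) = −0.5·(-0.572518) − 0.25·(-0.619038) = 0.4410.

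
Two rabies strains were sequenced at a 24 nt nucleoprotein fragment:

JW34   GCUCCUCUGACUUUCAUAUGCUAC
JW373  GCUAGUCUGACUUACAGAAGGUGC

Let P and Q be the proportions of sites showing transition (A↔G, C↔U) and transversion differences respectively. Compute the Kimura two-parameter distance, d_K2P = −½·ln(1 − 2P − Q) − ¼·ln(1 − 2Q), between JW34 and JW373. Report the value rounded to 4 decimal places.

0.3760

Mismatches occur at site 4 (C↔A, transversion), site 5 (C↔G, transversion), site 14 (U↔A, transversion), site 17 (U↔G, transversion), site 19 (U↔A, transversion), site 21 (C↔G, transversion), site 23 (A↔G, transition).
Of the 7 differences, 1 transition and 6 transversions over 24 sites: P = 1/24 = 0.041667, Q = 6/24 = 0.250000.
d = −0.5·ln(0.666666) − 0.25·ln(0.500000) = −0.5·(-0.405466) − 0.25·(-0.693147) = 0.3760.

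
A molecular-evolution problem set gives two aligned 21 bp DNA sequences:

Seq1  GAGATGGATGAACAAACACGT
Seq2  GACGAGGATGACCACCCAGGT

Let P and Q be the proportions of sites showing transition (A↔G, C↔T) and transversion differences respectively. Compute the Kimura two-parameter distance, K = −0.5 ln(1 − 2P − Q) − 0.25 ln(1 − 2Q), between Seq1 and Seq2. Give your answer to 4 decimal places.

Differing sites — 3:G/C (Tv); 4:A/G (Ti); 5:T/A (Tv); 12:A/C (Tv); 15:A/C (Tv); 16:A/C (Tv); 19:C/G (Tv).
Of the 7 differences, 1 transition and 6 transversions over 21 sites: P = 1/21 = 0.047619, Q = 6/21 = 0.285714.
d = −0.5·ln(0.619048) − 0.25·ln(0.428572) = −0.5·(-0.479572) − 0.25·(-0.847297) = 0.4516.

0.4516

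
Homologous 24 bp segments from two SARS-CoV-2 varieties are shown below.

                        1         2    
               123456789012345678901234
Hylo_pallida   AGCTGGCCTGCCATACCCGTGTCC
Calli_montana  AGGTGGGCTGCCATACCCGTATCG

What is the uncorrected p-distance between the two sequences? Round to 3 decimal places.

0.167

The sequences differ at positions 3 (C/G), 7 (C/G), 21 (G/A), 24 (C/G).
There are 4 differences over 24 sites, so p = 4/24 = 0.167.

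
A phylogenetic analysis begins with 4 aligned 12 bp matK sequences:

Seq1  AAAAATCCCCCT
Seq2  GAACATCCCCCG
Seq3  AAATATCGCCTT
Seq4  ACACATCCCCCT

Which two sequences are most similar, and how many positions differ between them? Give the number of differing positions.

2

Pairwise Hamming distances:
  Seq1 vs Seq2: 3
  Seq1 vs Seq3: 3
  Seq1 vs Seq4: 2
  Seq2 vs Seq3: 5
  Seq2 vs Seq4: 3
  Seq3 vs Seq4: 4
The smallest is 2, between Seq1 and Seq4.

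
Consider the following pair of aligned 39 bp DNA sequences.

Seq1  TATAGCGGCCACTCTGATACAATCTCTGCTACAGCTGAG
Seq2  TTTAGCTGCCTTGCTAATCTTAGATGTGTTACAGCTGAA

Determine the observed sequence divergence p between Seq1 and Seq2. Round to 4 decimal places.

0.3590

Mismatches occur at site 2 (A↔T), site 7 (G↔T), site 11 (A↔T), site 12 (C↔T), site 13 (T↔G), site 16 (G↔A), site 19 (A↔C), site 20 (C↔T), site 21 (A↔T), site 23 (T↔G), site 24 (C↔A), site 26 (C↔G), site 29 (C↔T), site 39 (G↔A).
There are 14 differences over 39 sites, so p = 14/39 = 0.3590.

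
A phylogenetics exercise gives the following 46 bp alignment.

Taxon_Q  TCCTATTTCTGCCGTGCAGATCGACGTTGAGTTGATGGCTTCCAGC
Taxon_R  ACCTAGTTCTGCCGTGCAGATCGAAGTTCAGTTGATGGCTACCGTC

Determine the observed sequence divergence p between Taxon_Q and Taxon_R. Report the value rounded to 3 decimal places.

0.152

The sequences differ at positions 1 (T/A), 6 (T/G), 25 (C/A), 29 (G/C), 41 (T/A), 44 (A/G), 45 (G/T).
There are 7 differences over 46 sites, so p = 7/46 = 0.152.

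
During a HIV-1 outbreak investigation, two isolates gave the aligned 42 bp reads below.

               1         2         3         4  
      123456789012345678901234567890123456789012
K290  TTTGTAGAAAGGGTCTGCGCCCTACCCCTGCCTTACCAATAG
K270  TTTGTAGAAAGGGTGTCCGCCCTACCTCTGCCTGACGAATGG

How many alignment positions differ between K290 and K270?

6

Differing sites — 15:C/G; 17:G/C; 27:C/T; 34:T/G; 37:C/G; 41:A/G.
That gives 6 mismatches out of 42 aligned sites, so the Hamming distance is 6.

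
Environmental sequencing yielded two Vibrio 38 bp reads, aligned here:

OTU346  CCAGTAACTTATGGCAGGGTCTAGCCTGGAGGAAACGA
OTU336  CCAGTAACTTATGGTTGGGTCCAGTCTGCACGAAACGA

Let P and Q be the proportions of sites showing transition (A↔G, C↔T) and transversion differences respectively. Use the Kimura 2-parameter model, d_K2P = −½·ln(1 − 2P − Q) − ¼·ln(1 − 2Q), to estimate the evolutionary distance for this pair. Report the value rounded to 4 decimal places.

0.1781

Differing sites — 15:C/T (Ti); 16:A/T (Tv); 22:T/C (Ti); 25:C/T (Ti); 29:G/C (Tv); 31:G/C (Tv).
Of the 6 differences, 3 transitions and 3 transversions over 38 sites: P = 3/38 = 0.078947, Q = 3/38 = 0.078947.
d = −0.5·ln(0.763159) − 0.25·ln(0.842106) = −0.5·(-0.270289) − 0.25·(-0.171849) = 0.1781.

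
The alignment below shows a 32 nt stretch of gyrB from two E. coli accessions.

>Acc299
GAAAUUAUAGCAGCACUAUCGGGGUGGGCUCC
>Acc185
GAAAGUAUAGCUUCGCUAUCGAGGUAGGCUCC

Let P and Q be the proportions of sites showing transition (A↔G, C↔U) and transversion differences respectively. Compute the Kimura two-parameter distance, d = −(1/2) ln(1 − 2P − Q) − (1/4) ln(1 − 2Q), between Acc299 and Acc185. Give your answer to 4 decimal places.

0.2170

Mismatches occur at site 5 (U↔G, transversion), site 12 (A↔U, transversion), site 13 (G↔U, transversion), site 15 (A↔G, transition), site 22 (G↔A, transition), site 26 (G↔A, transition).
Of the 6 differences, 3 transitions and 3 transversions over 32 sites: P = 3/32 = 0.093750, Q = 3/32 = 0.093750.
d = −0.5·ln(0.718750) − 0.25·ln(0.812500) = −0.5·(-0.330242) − 0.25·(-0.207639) = 0.2170.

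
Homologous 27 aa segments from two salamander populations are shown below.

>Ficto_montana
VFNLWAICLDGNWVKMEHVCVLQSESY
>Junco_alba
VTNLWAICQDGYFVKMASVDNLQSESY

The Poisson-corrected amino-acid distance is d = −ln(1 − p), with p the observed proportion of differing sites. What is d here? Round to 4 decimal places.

Differing sites — 2:F/T; 9:L/Q; 12:N/Y; 13:W/F; 17:E/A; 18:H/S; 20:C/D; 21:V/N.
p = 8/27 = 0.296296.
d = −ln(1 − 0.296296) = −ln(0.703704) = 0.3514.

0.3514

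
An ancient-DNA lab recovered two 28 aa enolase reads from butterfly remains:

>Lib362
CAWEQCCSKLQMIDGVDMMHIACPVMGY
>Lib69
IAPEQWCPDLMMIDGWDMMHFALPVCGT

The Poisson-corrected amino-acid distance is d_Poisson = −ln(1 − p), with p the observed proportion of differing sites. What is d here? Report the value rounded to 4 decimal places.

0.4990

The sequences differ at positions 1 (C/I), 3 (W/P), 6 (C/W), 8 (S/P), 9 (K/D), 11 (Q/M), 16 (V/W), 21 (I/F), 23 (C/L), 26 (M/C), 28 (Y/T).
p = 11/28 = 0.392857.
d = −ln(1 − 0.392857) = −ln(0.607143) = 0.4990.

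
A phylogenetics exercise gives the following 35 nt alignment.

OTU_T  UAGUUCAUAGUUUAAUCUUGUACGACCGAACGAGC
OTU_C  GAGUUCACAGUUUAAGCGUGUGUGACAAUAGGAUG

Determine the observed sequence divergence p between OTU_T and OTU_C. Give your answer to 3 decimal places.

0.343

The sequences differ at positions 1 (U/G), 8 (U/C), 16 (U/G), 18 (U/G), 22 (A/G), 23 (C/U), 27 (C/A), 28 (G/A), 29 (A/U), 31 (C/G), 34 (G/U), 35 (C/G).
There are 12 differences over 35 sites, so p = 12/35 = 0.343.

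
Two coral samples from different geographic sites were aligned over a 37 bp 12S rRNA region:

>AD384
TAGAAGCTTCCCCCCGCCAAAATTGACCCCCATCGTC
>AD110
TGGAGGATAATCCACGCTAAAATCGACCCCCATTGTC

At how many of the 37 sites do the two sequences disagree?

Differing sites — 2:A/G; 5:A/G; 7:C/A; 9:T/A; 10:C/A; 11:C/T; 14:C/A; 18:C/T; 24:T/C; 34:C/T.
That gives 10 mismatches out of 37 aligned sites, so the Hamming distance is 10.

10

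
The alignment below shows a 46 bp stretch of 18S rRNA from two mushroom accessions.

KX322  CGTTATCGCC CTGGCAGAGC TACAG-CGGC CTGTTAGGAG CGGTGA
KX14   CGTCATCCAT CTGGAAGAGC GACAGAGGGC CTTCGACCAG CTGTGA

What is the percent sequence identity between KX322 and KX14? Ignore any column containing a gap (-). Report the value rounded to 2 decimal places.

71.11%

Excluding the 1 gap column leaves 45 comparable sites.
The sequences differ at positions 4 (T/C), 8 (G/C), 9 (C/A), 10 (C/T), 15 (C/A), 21 (T/G), 27 (C/G), 33 (G/T), 34 (T/C), 35 (T/G), 37 (G/C), 38 (G/C), 42 (G/T).
32 of the 45 comparable sites match, so the percent identity is 32/45 × 100 = 71.11%.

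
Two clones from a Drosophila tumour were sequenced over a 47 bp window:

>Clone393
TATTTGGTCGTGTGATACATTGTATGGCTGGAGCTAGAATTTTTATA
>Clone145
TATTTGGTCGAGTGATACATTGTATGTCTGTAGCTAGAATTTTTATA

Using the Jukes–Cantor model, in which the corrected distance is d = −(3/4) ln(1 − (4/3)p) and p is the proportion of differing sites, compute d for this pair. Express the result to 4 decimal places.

Mismatches occur at site 11 (T/A), site 27 (G/T), site 31 (G/T).
p = 3/47 = 0.063830.
d = −0.75 · ln(1 − (4/3)·0.063830) = −0.75 · ln(0.914893) = −0.75 · (-0.088948) = 0.0667.

0.0667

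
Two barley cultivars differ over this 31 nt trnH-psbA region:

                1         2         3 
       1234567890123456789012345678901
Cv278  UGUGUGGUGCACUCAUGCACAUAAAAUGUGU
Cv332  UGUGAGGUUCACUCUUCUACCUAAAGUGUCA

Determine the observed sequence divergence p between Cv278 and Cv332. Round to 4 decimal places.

Mismatches occur at site 5 (U/A), site 9 (G/U), site 15 (A/U), site 17 (G/C), site 18 (C/U), site 21 (A/C), site 26 (A/G), site 30 (G/C), site 31 (U/A).
There are 9 differences over 31 sites, so p = 9/31 = 0.2903.

0.2903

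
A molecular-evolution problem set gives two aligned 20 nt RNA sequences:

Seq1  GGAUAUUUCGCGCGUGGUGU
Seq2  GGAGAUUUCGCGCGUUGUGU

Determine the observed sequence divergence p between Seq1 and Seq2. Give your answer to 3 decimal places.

Mismatches occur at site 4 (U/G), site 16 (G/U).
There are 2 differences over 20 sites, so p = 2/20 = 0.100.

0.100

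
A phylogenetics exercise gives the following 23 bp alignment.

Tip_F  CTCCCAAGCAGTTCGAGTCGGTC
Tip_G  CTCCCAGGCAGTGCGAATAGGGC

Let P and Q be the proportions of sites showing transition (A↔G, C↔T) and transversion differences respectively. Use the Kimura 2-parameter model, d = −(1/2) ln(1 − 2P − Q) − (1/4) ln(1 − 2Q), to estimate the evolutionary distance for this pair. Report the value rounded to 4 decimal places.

0.2570

Mismatches occur at site 7 (A→G, transition), site 13 (T→G, transversion), site 17 (G→A, transition), site 19 (C→A, transversion), site 22 (T→G, transversion).
Of the 5 differences, 2 transitions and 3 transversions over 23 sites: P = 2/23 = 0.086957, Q = 3/23 = 0.130435.
d = −0.5·ln(0.695651) − 0.25·ln(0.739130) = −0.5·(-0.362907) − 0.25·(-0.302281) = 0.2570.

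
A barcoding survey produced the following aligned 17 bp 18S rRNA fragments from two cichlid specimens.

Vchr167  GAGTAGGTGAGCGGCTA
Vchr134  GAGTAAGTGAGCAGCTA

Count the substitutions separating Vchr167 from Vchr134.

The sequences differ at positions 6 (G/A), 13 (G/A).
That gives 2 mismatches out of 17 aligned sites, so the Hamming distance is 2.

2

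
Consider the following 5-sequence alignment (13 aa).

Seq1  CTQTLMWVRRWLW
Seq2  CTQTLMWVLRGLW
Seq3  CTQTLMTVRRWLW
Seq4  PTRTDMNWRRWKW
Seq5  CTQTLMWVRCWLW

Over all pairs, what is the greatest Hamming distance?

8

Pairwise Hamming distances:
  Seq1 vs Seq2: 2
  Seq1 vs Seq3: 1
  Seq1 vs Seq4: 6
  Seq1 vs Seq5: 1
  Seq2 vs Seq3: 3
  Seq2 vs Seq4: 8
  Seq2 vs Seq5: 3
  Seq3 vs Seq4: 6
  Seq3 vs Seq5: 2
  Seq4 vs Seq5: 7
The largest is 8, between Seq2 and Seq4.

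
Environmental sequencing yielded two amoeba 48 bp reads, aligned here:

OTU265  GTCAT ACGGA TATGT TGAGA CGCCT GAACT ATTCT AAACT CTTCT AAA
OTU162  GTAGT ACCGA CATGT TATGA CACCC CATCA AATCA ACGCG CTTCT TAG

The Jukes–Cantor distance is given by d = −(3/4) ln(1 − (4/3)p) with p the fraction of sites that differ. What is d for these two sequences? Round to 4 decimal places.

0.5199

The sequences differ at positions 3 (C/A), 4 (A/G), 8 (G/C), 11 (T/C), 17 (G/A), 18 (A/T), 22 (G/A), 25 (T/C), 26 (G/C), 28 (A/T), 30 (T/A), 32 (T/A), 35 (T/A), 37 (A/C), 38 (A/G), 40 (T/G), 46 (A/T), 48 (A/G).
p = 18/48 = 0.375000.
d = −0.75 · ln(1 − (4/3)·0.375000) = −0.75 · ln(0.500000) = −0.75 · (-0.693147) = 0.5199.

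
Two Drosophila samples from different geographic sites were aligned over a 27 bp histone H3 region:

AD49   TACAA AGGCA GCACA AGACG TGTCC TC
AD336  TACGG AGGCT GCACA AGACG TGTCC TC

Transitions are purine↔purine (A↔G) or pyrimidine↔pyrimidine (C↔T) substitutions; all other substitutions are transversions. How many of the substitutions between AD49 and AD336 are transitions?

Differing sites — 4:A/G (Ti); 5:A/G (Ti); 10:A/T (Tv).
Of the 3 differences, 2 transitions and 1 transversion, so the answer is 2.

2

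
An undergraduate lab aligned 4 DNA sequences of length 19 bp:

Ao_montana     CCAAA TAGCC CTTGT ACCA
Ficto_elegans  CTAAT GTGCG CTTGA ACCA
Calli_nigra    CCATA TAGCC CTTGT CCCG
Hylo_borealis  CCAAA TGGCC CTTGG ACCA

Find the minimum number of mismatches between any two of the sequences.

2

Pairwise Hamming distances:
  Ao_montana vs Ficto_elegans: 6
  Ao_montana vs Calli_nigra: 3
  Ao_montana vs Hylo_borealis: 2
  Ficto_elegans vs Calli_nigra: 9
  Ficto_elegans vs Hylo_borealis: 6
  Calli_nigra vs Hylo_borealis: 5
The smallest is 2, between Ao_montana and Hylo_borealis.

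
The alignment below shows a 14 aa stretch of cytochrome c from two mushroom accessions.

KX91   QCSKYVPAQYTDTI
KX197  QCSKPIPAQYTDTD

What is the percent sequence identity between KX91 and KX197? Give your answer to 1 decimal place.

Mismatches occur at site 5 (Y→P), site 6 (V→I), site 14 (I→D).
11 of the 14 sites match, so the percent identity is 11/14 × 100 = 78.6%.

78.6%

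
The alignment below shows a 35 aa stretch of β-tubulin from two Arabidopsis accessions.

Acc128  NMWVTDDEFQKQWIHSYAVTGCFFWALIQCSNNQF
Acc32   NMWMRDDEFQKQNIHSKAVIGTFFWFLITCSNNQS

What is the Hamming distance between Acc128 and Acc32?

9

Differing sites — 4:V/M; 5:T/R; 13:W/N; 17:Y/K; 20:T/I; 22:C/T; 26:A/F; 29:Q/T; 35:F/S.
That gives 9 mismatches out of 35 aligned sites, so the Hamming distance is 9.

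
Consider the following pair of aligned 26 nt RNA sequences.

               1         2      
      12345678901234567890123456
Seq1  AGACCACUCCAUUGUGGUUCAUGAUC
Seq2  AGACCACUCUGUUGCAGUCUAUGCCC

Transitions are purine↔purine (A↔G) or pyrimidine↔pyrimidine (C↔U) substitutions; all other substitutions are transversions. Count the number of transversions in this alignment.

1

Differing sites — 10:C/U (Ti); 11:A/G (Ti); 15:U/C (Ti); 16:G/A (Ti); 19:U/C (Ti); 20:C/U (Ti); 24:A/C (Tv); 25:U/C (Ti).
Of the 8 differences, 7 transitions and 1 transversion, so the answer is 1.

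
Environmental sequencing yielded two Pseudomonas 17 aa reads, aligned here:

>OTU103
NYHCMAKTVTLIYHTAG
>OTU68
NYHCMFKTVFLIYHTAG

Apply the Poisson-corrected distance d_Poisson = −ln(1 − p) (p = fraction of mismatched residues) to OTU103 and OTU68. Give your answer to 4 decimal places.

0.1252

Mismatches occur at site 6 (A/F), site 10 (T/F).
p = 2/17 = 0.117647.
d = −ln(1 − 0.117647) = −ln(0.882353) = 0.1252.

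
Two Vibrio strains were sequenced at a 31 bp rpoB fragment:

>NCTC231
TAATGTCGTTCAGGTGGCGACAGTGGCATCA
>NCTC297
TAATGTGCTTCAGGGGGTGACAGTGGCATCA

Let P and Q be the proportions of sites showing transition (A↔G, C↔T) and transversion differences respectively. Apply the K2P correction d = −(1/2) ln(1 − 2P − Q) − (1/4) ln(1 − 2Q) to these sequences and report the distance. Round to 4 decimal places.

0.1417

Mismatches occur at site 7 (C/G, transversion), site 8 (G/C, transversion), site 15 (T/G, transversion), site 18 (C/T, transition).
Of the 4 differences, 1 transition and 3 transversions over 31 sites: P = 1/31 = 0.032258, Q = 3/31 = 0.096774.
d = −0.5·ln(0.838710) − 0.25·ln(0.806452) = −0.5·(-0.175890) − 0.25·(-0.215111) = 0.1417.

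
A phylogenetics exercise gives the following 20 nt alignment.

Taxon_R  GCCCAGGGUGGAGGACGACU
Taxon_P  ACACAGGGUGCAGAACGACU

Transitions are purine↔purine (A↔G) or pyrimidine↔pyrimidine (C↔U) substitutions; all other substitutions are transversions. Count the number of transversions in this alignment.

Differing sites — 1:G/A (Ti); 3:C/A (Tv); 11:G/C (Tv); 14:G/A (Ti).
Of the 4 differences, 2 transitions and 2 transversions, so the answer is 2.

2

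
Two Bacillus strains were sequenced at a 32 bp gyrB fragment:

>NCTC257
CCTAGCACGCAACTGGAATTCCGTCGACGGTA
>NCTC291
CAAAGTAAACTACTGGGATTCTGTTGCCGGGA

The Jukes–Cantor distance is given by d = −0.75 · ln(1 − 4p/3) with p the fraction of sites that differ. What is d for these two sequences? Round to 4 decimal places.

0.4598

Differing sites — 2:C/A; 3:T/A; 6:C/T; 8:C/A; 9:G/A; 11:A/T; 17:A/G; 22:C/T; 25:C/T; 27:A/C; 31:T/G.
p = 11/32 = 0.343750.
d = −0.75 · ln(1 − (4/3)·0.343750) = −0.75 · ln(0.541667) = −0.75 · (-0.613104) = 0.4598.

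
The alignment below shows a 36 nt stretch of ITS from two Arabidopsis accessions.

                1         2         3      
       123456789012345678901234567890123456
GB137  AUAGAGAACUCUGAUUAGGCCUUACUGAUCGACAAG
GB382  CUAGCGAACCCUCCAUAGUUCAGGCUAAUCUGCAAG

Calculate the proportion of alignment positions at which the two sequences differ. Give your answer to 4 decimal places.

The sequences differ at positions 1 (A/C), 5 (A/C), 10 (U/C), 13 (G/C), 14 (A/C), 15 (U/A), 19 (G/U), 20 (C/U), 22 (U/A), 23 (U/G), 24 (A/G), 27 (G/A), 31 (G/U), 32 (A/G).
There are 14 differences over 36 sites, so p = 14/36 = 0.3889.

0.3889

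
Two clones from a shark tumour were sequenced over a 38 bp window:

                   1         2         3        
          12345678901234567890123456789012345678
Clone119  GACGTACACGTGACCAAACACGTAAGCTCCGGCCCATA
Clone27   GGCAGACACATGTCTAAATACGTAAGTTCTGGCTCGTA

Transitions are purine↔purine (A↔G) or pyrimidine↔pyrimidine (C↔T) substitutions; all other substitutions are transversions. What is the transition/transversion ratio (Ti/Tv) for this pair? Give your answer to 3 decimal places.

The sequences differ at positions 2 (A/G, transition), 4 (G/A, transition), 5 (T/G, transversion), 10 (G/A, transition), 13 (A/T, transversion), 15 (C/T, transition), 19 (C/T, transition), 27 (C/T, transition), 30 (C/T, transition), 34 (C/T, transition), 36 (A/G, transition).
Of the 11 differences, 9 transitions and 2 transversions, so Ti/Tv = 9/2 = 4.500.

4.500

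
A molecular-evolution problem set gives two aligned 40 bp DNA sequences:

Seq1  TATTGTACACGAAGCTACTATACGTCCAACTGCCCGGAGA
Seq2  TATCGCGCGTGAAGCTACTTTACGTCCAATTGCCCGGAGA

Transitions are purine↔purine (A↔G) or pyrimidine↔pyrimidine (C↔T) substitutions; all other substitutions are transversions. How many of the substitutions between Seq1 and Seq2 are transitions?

6

The sequences differ at positions 4 (T/C, transition), 6 (T/C, transition), 7 (A/G, transition), 9 (A/G, transition), 10 (C/T, transition), 20 (A/T, transversion), 30 (C/T, transition).
Of the 7 differences, 6 transitions and 1 transversion, so the answer is 6.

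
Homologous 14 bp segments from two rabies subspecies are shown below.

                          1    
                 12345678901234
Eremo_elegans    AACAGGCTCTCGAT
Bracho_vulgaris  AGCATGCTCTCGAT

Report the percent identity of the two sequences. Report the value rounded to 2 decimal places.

Differing sites — 2:A/G; 5:G/T.
12 of the 14 sites match, so the percent identity is 12/14 × 100 = 85.71%.

85.71%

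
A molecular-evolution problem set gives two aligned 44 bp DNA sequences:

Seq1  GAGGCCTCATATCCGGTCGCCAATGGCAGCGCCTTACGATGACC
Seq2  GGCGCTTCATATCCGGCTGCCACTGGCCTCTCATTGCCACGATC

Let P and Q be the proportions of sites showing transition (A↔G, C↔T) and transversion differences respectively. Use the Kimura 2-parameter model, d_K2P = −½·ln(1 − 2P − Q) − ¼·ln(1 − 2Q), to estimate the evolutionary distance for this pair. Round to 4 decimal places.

Differing sites — 2:A/G (Ti); 3:G/C (Tv); 6:C/T (Ti); 17:T/C (Ti); 18:C/T (Ti); 23:A/C (Tv); 28:A/C (Tv); 29:G/T (Tv); 31:G/T (Tv); 33:C/A (Tv); 36:A/G (Ti); 38:G/C (Tv); 40:T/C (Ti); 43:C/T (Ti).
Of the 14 differences, 7 transitions and 7 transversions over 44 sites: P = 7/44 = 0.159091, Q = 7/44 = 0.159091.
d = −0.5·ln(0.522727) − 0.25·ln(0.681818) = −0.5·(-0.648696) − 0.25·(-0.382993) = 0.4201.

0.4201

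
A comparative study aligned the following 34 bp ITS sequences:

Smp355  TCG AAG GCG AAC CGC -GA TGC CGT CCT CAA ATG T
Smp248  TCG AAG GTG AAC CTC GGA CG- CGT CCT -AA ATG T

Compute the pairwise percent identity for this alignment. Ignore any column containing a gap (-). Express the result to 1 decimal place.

Excluding the 3 gap columns leaves 31 comparable sites.
Mismatches occur at site 8 (C↔T), site 14 (G↔T), site 19 (T↔C).
28 of the 31 comparable sites match, so the percent identity is 28/31 × 100 = 90.3%.

90.3%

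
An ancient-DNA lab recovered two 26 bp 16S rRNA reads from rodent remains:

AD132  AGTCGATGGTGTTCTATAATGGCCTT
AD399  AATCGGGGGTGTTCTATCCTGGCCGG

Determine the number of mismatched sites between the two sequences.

Differing sites — 2:G/A; 6:A/G; 7:T/G; 18:A/C; 19:A/C; 25:T/G; 26:T/G.
That gives 7 mismatches out of 26 aligned sites, so the Hamming distance is 7.

7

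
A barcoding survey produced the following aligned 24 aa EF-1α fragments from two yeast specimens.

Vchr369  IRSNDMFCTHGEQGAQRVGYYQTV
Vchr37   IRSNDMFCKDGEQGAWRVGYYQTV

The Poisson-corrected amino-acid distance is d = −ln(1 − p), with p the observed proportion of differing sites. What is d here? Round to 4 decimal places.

The sequences differ at positions 9 (T/K), 10 (H/D), 16 (Q/W).
p = 3/24 = 0.125000.
d = −ln(1 − 0.125000) = −ln(0.875000) = 0.1335.

0.1335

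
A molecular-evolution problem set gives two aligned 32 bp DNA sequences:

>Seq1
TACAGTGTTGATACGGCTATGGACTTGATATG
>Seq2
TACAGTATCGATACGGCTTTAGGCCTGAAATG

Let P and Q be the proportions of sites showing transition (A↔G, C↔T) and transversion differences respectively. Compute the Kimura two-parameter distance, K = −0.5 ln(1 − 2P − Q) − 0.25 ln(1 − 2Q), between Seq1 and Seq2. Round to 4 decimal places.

The sequences differ at positions 7 (G/A, transition), 9 (T/C, transition), 19 (A/T, transversion), 21 (G/A, transition), 23 (A/G, transition), 25 (T/C, transition), 29 (T/A, transversion).
Of the 7 differences, 5 transitions and 2 transversions over 32 sites: P = 5/32 = 0.156250, Q = 2/32 = 0.062500.
d = −0.5·ln(0.625000) − 0.25·ln(0.875000) = −0.5·(-0.470004) − 0.25·(-0.133531) = 0.2684.

0.2684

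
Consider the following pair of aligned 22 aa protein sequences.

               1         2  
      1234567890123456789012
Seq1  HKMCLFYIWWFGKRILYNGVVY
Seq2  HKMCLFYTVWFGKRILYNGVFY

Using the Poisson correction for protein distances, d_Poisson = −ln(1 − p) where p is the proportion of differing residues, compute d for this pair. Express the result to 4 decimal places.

0.1466

Differing sites — 8:I/T; 9:W/V; 21:V/F.
p = 3/22 = 0.136364.
d = −ln(1 − 0.136364) = −ln(0.863636) = 0.1466.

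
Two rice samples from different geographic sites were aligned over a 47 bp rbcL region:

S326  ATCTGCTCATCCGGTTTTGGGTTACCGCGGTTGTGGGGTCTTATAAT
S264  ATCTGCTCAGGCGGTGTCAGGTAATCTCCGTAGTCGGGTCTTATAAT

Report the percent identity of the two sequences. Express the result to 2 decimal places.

76.60%

The sequences differ at positions 10 (T/G), 11 (C/G), 16 (T/G), 18 (T/C), 19 (G/A), 23 (T/A), 25 (C/T), 27 (G/T), 29 (G/C), 32 (T/A), 35 (G/C).
36 of the 47 sites match, so the percent identity is 36/47 × 100 = 76.60%.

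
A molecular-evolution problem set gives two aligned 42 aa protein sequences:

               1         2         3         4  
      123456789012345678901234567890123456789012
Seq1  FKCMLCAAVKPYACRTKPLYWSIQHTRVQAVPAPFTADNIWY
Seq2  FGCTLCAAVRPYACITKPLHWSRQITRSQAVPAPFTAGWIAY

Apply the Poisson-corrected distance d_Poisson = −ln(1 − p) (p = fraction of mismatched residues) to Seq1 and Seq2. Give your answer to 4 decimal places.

The sequences differ at positions 2 (K/G), 4 (M/T), 10 (K/R), 15 (R/I), 20 (Y/H), 23 (I/R), 25 (H/I), 28 (V/S), 38 (D/G), 39 (N/W), 41 (W/A).
p = 11/42 = 0.261905.
d = −ln(1 − 0.261905) = −ln(0.738095) = 0.3037.

0.3037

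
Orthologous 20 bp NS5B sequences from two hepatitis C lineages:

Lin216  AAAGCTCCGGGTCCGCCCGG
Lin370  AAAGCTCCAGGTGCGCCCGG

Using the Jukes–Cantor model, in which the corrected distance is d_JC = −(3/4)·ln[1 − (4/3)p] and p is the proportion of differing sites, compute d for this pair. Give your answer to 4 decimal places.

0.1073

The sequences differ at positions 9 (G/A), 13 (C/G).
p = 2/20 = 0.100000.
d = −0.75 · ln(1 − (4/3)·0.100000) = −0.75 · ln(0.866667) = −0.75 · (-0.143100) = 0.1073.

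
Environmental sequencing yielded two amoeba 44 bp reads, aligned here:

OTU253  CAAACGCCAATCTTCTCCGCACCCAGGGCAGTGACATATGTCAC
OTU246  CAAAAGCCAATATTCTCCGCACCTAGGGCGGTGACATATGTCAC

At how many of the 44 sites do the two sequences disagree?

Mismatches occur at site 5 (C↔A), site 12 (C↔A), site 24 (C↔T), site 30 (A↔G).
That gives 4 mismatches out of 44 aligned sites, so the Hamming distance is 4.

4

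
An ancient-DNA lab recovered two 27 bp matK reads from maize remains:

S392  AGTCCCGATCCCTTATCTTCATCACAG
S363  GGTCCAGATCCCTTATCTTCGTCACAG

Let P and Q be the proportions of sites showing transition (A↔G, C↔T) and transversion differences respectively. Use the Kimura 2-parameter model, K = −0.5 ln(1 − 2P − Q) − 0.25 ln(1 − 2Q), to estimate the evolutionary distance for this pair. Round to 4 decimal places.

Mismatches occur at site 1 (A/G, transition), site 6 (C/A, transversion), site 21 (A/G, transition).
Of the 3 differences, 2 transitions and 1 transversion over 27 sites: P = 2/27 = 0.074074, Q = 1/27 = 0.037037.
d = −0.5·ln(0.814815) − 0.25·ln(0.925926) = −0.5·(-0.204794) − 0.25·(-0.076961) = 0.1216.

0.1216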